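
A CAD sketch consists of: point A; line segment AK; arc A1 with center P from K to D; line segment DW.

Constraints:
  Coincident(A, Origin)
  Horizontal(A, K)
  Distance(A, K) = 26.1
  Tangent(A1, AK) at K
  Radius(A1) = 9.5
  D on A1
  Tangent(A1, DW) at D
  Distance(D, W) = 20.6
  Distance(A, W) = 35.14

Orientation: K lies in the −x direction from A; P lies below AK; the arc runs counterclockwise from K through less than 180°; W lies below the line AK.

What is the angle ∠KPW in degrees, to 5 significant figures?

157.67°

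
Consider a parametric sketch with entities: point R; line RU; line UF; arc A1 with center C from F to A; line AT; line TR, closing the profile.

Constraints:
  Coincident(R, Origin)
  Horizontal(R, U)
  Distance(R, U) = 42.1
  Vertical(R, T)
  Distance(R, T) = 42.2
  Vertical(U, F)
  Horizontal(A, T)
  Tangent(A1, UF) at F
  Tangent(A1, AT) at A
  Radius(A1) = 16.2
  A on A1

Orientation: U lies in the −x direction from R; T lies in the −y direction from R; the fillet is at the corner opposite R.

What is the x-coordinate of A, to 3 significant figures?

-25.9

R is at the origin; R and U share the same y with |RU| = 42.1 and U on the −x side, so U = (-42.1, 0.00). RT is vertical with |RT| = 42.2 and T on the −y side, so T = (0.00, -42.2). The virtual corner opposite R is at (-42.1, -42.2). Since A1 is tangent to UF there, CF ⟂ UF and since A1 is tangent to AT there, CA ⟂ AT, with radius 16.2, so the center C sits 16.2 in from both sides at C = (-25.9, -26.0). That places the tangent points at F = (-42.1, -26.0) on UF and A = (-25.9, -42.2) on AT. So A.x = -25.9.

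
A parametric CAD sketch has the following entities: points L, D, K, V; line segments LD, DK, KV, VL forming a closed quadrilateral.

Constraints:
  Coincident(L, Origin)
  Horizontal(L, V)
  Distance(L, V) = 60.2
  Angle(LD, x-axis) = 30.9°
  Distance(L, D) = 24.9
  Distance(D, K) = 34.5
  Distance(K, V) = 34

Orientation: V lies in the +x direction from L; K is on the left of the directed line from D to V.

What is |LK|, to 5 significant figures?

59.370

Checks: |DK| = 34.50 ✓; |KV| = 34.00 ✓.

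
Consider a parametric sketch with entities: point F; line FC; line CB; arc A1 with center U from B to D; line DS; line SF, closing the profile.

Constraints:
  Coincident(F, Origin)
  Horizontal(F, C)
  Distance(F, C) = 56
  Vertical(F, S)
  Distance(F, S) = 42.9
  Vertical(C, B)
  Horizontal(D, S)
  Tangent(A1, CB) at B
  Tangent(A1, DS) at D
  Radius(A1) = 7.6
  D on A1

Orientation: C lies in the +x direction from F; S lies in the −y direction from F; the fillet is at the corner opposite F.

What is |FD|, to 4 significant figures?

64.68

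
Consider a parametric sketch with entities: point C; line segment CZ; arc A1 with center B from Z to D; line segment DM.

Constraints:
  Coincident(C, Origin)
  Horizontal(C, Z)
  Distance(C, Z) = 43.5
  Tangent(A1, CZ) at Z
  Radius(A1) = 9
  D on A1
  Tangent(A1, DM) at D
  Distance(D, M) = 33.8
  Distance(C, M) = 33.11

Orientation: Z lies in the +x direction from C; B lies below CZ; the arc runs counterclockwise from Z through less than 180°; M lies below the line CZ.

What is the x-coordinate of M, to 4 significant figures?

15.13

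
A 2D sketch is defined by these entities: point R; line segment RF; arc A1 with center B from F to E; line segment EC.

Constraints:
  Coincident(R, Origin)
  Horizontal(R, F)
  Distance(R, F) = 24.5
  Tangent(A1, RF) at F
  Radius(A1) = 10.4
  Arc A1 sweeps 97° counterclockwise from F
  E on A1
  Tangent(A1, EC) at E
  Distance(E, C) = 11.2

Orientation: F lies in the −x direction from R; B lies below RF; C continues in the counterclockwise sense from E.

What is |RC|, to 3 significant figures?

40.5

R is at the origin; R and F share the same y with |RF| = 24.5 and F on the −x side, so F = (-24.5, 0.00). A1 meets RF tangentially, so BF is at right angles to RF, so B = F + (0, -10.4) = (-24.5, -10.4). On A1, F sits at bearing 90° from B; a 97° counterclockwise sweep puts E at bearing 187°, so E = B + 10.4·(cos 187°, sin 187°) = (-34.8, -11.7). The tangent condition forces BE to be normal to EC, so EC runs along (−sin 187°, cos 187°); with |EC| = 11.2, C = (-33.5, -22.8). Then |RC| = |C − R| = 40.5.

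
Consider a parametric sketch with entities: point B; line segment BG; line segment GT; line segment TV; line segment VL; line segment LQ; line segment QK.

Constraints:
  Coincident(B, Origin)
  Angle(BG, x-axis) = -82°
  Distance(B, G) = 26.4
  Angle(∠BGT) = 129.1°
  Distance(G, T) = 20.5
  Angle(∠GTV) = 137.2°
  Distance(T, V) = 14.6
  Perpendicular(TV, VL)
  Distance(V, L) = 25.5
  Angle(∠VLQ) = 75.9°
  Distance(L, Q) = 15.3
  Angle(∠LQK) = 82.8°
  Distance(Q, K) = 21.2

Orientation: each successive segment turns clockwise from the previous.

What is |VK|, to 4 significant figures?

7.419

B is at the origin; BG runs at -82.0° with length 26.4, so G = (3.674, -26.14). ∠BGT = 129.1° gives GT at -132.9° from the x-axis; with |GT| = 20.5, T = (-10.28, -41.16). ∠GTV = 137.2° gives TV at -175.7° from the x-axis; with |TV| = 14.6, V = (-24.84, -42.25). TV ⟂ VL, so VL runs at 94.30°; with |VL| = 25.5, L = (-26.75, -16.83). ∠VLQ = 75.9° gives LQ at -9.800° from the x-axis; with |LQ| = 15.3, Q = (-11.67, -19.43). ∠LQK = 82.8° gives QK at -107.0° from the x-axis; with |QK| = 21.2, K = (-17.87, -39.70). Then |VK| = |K − V| = 7.419.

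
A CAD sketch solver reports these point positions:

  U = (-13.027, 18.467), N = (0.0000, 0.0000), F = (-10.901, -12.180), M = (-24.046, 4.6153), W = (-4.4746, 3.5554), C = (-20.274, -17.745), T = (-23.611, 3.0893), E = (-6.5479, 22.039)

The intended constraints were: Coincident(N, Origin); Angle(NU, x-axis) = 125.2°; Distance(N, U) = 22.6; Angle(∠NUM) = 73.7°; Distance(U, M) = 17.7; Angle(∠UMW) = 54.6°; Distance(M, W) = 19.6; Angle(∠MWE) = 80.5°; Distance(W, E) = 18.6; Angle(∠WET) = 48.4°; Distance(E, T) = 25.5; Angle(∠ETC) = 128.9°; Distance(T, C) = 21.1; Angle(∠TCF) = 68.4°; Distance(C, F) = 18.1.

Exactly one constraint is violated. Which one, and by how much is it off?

Distance(C, F) = 18.1 — off by 7.20.

N = (0.00, 0.00) ✓; NU at 125.2° ✓; |NU| = 22.60 ✓; ∠NUM = 73.70° ✓; |UM| = 17.70 ✓; ∠UMW = 54.60° ✓; |MW| = 19.60 ✓; ∠MWE = 80.50° ✓; |WE| = 18.60 ✓; ∠WET = 48.40° ✓; |ET| = 25.50 ✓; ∠ETC = 128.9° ✓; |TC| = 21.10 ✓; ∠TCF = 68.40° ✓; |CF| = 10.90 ✗.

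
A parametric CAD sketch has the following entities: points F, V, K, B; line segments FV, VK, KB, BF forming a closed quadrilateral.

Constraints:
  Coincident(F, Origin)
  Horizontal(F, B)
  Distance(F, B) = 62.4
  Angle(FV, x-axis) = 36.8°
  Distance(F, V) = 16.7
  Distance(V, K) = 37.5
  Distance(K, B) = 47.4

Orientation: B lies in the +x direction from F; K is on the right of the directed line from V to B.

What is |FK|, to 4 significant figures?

34.86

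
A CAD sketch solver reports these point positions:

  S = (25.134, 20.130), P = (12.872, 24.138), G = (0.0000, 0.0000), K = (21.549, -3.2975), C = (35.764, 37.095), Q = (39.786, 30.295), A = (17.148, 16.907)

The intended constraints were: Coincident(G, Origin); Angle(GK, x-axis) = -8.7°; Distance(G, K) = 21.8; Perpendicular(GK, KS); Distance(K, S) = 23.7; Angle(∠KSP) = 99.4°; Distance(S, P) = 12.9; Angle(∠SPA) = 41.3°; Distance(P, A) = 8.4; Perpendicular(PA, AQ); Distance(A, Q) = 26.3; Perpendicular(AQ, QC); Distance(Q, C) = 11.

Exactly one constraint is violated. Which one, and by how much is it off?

Distance(Q, C) = 11 — off by 3.10.

G = (0.00, 0.00) ✓; GK at -8.700° ✓; |GK| = 21.80 ✓; ∠(GK, KS) = 90.00° ✓; |KS| = 23.70 ✓; ∠KSP = 99.40° ✓; |SP| = 12.90 ✓; ∠SPA = 41.30° ✓; |PA| = 8.401 ✓; ∠(PA, AQ) = 90.00° ✓; |AQ| = 26.30 ✓; ∠(AQ, QC) = 90.00° ✓; |QC| = 7.900 ✗.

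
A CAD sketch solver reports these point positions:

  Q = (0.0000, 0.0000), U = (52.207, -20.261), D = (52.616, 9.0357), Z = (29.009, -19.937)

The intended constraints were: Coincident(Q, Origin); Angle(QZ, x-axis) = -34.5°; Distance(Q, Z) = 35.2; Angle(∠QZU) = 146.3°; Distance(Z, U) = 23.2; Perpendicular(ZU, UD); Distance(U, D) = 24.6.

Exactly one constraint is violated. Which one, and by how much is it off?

Distance(U, D) = 24.6 — off by 4.70.

Q = (0.00, 0.00) ✓; QZ at -34.50° ✓; |QZ| = 35.20 ✓; ∠QZU = 146.3° ✓; |ZU| = 23.20 ✓; ∠(ZU, UD) = 90.00° ✓; |UD| = 29.30 ✗.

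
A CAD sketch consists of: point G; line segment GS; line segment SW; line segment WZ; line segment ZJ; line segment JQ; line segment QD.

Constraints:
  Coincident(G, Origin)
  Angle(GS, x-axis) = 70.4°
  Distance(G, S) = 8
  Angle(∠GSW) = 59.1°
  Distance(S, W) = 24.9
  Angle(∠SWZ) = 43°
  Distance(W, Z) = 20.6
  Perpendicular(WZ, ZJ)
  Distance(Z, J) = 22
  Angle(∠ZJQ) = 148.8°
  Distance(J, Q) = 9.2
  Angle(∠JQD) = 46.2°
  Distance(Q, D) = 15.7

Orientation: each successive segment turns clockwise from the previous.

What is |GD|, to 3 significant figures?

9.83

G is at the origin; GS runs at 70.4° with length 8.0, so S = (2.68, 7.54). ∠GSW = 59.1° gives SW at -50.5° from the x-axis; with |SW| = 24.9, W = (18.5, -11.7). ∠SWZ = 43.0° gives WZ at 172° from the x-axis; with |WZ| = 20.6, Z = (-1.90, -8.99). WZ is perpendicular to ZJ, so ZJ runs at 82.5°; with |ZJ| = 22.0, J = (0.970, 12.8). ∠ZJQ = 148.8° gives JQ at 51.3° from the x-axis; with |JQ| = 9.2, Q = (6.72, 20.0). ∠JQD = 46.2° gives QD at -82.5° from the x-axis; with |QD| = 15.7, D = (8.77, 4.44). Then |GD| = |D − G| = 9.83.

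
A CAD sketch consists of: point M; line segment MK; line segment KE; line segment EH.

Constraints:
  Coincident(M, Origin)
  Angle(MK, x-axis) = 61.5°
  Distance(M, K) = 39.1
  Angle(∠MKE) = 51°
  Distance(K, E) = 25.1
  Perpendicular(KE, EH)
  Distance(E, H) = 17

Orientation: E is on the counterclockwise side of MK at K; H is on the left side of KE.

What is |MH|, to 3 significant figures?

13.4

M is at the origin; MK runs at 61.5° with length 39.1, so K = 39.1·(cos 61.5°, sin 61.5°) = (18.7, 34.4). ∠MKE = 51.0°, so KE runs at 61.5° + (180° − 51.0°) = 190° from the x-axis; with |KE| = 25.1, E = K + 25.1·(cos 190°, sin 190°) = (-6.02, 29.8). The perpendicularity gives EH at right angles to KE; with |EH| = 17.0 on the left of KE, H = E + 17.0·(0.182, -0.983) = (-2.92, 13.1). Then |MH| = |H − M| = 13.4.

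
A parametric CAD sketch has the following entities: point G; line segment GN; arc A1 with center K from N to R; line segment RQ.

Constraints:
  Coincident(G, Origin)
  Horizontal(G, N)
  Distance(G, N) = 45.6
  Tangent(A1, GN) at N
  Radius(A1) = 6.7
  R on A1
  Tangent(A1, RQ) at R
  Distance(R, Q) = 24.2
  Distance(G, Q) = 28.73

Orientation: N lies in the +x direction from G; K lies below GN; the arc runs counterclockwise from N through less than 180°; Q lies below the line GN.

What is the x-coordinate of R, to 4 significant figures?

41.24

Checks: |KN| = 6.700 ✓; |KR| = 6.700 ✓; ∠(KR, RQ) = 90.00° ✓; |RQ| = 24.20 ✓; |GQ| = 28.73 ✓.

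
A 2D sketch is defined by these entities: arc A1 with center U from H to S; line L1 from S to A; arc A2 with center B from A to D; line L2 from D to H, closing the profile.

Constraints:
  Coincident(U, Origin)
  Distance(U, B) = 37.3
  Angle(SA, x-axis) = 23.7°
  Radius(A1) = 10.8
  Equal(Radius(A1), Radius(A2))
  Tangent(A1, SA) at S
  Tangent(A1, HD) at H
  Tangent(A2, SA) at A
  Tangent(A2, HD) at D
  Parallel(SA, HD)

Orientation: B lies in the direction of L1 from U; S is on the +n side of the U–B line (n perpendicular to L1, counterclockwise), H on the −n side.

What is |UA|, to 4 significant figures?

38.83

The slot axis is L1's direction at 23.7°, so u = (cos 23.7°, sin 23.7°) = (0.9157, 0.4019) and n = (−sin 23.7°, cos 23.7°) = (-0.4019, 0.9157). U is at the origin and B lies 37.3 along u from U, so B = 37.3·u = (34.15, 14.99). Tangency of A1 to both parallel lines with radius 10.8 puts S and H at U ± 10.8·n: S = (-4.341, 9.889), H = (4.341, -9.889). Equal radii place A and D the same way about B: A = B + 10.8·n = (29.81, 24.88), D = B − 10.8·n = (38.50, 5.103). Then |UA| = |A − U| = 38.83.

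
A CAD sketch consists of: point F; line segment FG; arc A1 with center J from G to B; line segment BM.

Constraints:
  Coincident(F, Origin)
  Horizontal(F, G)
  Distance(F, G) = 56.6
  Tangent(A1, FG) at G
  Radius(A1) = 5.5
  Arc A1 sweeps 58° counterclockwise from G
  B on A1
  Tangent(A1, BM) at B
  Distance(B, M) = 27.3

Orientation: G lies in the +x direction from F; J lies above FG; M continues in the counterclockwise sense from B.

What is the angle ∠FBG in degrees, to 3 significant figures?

26.6°

F is at the origin; F and G share the same y with |FG| = 56.6 and G on the +x side, so G = (56.6, 0.00). The tangent condition forces JG to be normal to FG, so J = G + (0, 5.5) = (56.6, 5.50). On A1, G sits at bearing -90° from J; a 58° counterclockwise sweep puts B at bearing -32°, so B = J + 5.5·(cos -32°, sin -32°) = (61.3, 2.59). Then cos ∠FBG = BF·BG / (|BF||BG|), giving 26.6°.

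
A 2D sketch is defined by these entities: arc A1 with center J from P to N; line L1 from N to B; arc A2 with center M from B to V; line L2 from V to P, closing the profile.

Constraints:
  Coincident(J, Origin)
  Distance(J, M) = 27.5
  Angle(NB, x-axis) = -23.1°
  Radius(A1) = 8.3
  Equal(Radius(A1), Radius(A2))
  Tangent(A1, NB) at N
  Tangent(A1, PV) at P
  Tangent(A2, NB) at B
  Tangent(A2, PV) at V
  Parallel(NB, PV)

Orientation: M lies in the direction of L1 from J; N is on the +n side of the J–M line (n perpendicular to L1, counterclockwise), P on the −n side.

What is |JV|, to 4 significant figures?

28.73

Tangency of A1 to both parallel lines with radius 8.3 puts N and P at J ± 8.3·n: N = (3.256, 7.635), P = (-3.256, -7.635). Equal radii place B and V the same way about M: B = M + 8.3·n = (28.55, -3.155), V = M − 8.3·n = (22.04, -18.42). Then |JV| = |V − J| = 28.73.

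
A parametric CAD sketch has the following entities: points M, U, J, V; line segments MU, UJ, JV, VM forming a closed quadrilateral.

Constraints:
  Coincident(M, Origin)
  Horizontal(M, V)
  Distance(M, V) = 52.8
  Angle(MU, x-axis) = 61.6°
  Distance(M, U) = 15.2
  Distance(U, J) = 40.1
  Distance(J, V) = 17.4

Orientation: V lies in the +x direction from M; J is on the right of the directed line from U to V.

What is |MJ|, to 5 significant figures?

40.665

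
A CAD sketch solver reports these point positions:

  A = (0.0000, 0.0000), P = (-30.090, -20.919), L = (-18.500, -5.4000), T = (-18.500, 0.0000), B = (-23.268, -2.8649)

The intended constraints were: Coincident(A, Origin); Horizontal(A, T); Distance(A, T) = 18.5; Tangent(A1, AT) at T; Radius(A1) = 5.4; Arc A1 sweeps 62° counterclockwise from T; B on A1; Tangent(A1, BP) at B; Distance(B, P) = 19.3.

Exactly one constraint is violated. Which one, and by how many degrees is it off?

Tangent(A1, BP) at B — off by 7.30°.

A = (0.00, 0.00) ✓; A.y = 0.00, T.y = 0.00 ✓; |AT| = 18.50 ✓; ∠(LT, TA) = 90.00° ✓; |LT| = 5.400 ✓; bearing(L→B) − bearing(L→T) = 62.00° ✓; |LB| = 5.400 ✓; ∠(LB, BP) = 82.70° ✗; |BP| = 19.30 ✓.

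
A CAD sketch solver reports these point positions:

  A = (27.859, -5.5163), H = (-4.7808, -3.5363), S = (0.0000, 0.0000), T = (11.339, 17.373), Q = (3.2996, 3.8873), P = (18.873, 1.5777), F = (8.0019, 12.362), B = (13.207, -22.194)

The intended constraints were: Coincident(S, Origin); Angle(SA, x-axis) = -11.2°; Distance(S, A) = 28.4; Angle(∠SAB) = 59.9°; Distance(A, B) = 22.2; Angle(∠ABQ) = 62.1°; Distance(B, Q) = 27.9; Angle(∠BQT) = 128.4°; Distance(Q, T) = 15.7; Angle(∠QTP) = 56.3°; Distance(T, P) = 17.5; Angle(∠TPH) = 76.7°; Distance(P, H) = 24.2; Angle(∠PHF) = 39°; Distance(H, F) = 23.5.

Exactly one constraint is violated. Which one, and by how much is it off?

Distance(H, F) = 23.5 — off by 3.10.

S = (0.00, 0.00) ✓; SA at -11.20° ✓; |SA| = 28.40 ✓; ∠SAB = 59.90° ✓; |AB| = 22.20 ✓; ∠ABQ = 62.10° ✓; |BQ| = 27.90 ✓; ∠BQT = 128.4° ✓; |QT| = 15.70 ✓; ∠QTP = 56.30° ✓; |TP| = 17.50 ✓; ∠TPH = 76.70° ✓; |PH| = 24.20 ✓; ∠PHF = 39.00° ✓; |HF| = 20.40 ✗.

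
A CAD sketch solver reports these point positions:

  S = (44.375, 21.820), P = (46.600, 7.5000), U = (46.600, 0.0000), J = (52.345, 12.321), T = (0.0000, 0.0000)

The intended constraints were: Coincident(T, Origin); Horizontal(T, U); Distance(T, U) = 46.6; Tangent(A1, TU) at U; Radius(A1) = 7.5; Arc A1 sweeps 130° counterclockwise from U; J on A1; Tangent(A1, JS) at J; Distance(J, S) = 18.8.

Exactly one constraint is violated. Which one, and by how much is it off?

Distance(J, S) = 18.8 — off by 6.40.

T = (0.00, 0.00) ✓; T.y = 0.00, U.y = 0.00 ✓; |TU| = 46.60 ✓; ∠(PU, UT) = 90.00° ✓; |PU| = 7.500 ✓; bearing(P→J) − bearing(P→U) = 130.0° ✓; |PJ| = 7.500 ✓; ∠(PJ, JS) = 90.00° ✓; |JS| = 12.40 ✗.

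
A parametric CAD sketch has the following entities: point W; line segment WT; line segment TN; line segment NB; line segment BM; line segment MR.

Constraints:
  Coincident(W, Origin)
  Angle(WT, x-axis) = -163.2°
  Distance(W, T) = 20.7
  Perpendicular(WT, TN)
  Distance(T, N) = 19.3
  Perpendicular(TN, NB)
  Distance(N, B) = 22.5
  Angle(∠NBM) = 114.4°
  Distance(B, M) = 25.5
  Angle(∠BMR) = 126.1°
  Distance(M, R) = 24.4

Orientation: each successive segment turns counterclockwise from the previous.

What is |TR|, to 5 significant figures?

32.784

W is at the origin; WT runs at -163.2° with length 20.7, so T = (-19.817, -5.9830). WT ⟂ TN, so TN runs at -73.200°; with |TN| = 19.3, N = (-14.238, -24.459). TN ⟂ NB, so NB runs at 16.800°; with |NB| = 22.5, B = (7.3015, -17.956). ∠NBM = 114.4° gives BM at 82.400° from the x-axis; with |BM| = 25.5, M = (10.674, 7.3200). ∠BMR = 126.1° gives MR at 136.30° from the x-axis; with |MR| = 24.4, R = (-6.9664, 24.178). Then |TR| = |R − T| = 32.784.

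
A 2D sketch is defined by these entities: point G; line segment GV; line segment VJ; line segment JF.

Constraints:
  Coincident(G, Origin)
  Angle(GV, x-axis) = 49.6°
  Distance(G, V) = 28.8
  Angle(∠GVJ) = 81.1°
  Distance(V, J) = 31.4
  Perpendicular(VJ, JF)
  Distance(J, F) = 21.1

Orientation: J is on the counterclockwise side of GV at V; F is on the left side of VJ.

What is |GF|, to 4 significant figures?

27.93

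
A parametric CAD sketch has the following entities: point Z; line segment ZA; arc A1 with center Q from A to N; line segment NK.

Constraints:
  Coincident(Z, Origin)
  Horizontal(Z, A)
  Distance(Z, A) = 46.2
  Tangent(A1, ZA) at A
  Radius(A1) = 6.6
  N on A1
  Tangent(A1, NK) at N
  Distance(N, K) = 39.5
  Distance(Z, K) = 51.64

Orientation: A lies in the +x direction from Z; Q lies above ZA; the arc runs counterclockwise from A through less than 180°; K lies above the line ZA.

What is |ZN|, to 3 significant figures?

52.6

Z is at the origin; ZA is horizontal with |ZA| = 46.2 and A on the +x side, so A = (46.2, 0.00). A1 meets ZA tangentially, so QA is at right angles to ZA, so Q = A + (0, 6.6) = (46.2, 6.60). Since QN ⟂ NK (tangency), |QK| = √(6.6² + 39.5²) = 40.0 regardless of where N sits on A1. So K lies on both circle(Z, 51.64) and circle(Q, 40.0); the above-ZA intersection is K = (29.0, 42.8). N is the foot of the tangent from K: N = (51.6, 10.4).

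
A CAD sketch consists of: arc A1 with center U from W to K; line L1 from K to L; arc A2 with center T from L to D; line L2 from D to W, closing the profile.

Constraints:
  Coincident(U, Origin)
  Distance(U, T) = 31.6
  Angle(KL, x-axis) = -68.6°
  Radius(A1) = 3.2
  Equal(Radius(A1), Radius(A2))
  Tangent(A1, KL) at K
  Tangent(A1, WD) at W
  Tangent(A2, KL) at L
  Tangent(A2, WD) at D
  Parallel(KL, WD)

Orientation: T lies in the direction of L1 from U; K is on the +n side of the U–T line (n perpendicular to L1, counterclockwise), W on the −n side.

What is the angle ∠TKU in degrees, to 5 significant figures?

84.218°

U is at the origin and T lies 31.6 along u from U, so T = 31.6·u = (11.530, -29.421). Tangency of A1 to both parallel lines with radius 3.2 puts K and W at U ± 3.2·n: K = (2.9794, 1.1676), W = (-2.9794, -1.1676). Then cos ∠TKU = KT·KU / (|KT||KU|), giving 84.218°.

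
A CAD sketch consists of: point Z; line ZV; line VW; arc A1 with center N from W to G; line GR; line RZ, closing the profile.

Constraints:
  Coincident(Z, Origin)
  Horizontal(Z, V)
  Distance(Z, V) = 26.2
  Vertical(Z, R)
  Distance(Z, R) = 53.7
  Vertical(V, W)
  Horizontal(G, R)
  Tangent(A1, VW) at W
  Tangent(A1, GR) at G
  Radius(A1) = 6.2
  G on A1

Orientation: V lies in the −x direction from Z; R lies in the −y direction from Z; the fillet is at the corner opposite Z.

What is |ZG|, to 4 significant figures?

57.30

Z is at the origin; Z and V share the same y with |ZV| = 26.2 and V on the −x side, so V = (-26.20, 0.000). ZR is vertical with |ZR| = 53.7 and R on the −y side, so R = (0.000, -53.70). The virtual corner opposite Z is at (-26.20, -53.70). The tangent condition forces NW to be normal to VW and since A1 is tangent to GR there, NG ⟂ GR, with radius 6.2, so the center N sits 6.2 in from both sides at N = (-20.00, -47.50). That places the tangent points at W = (-26.20, -47.50) on VW and G = (-20.00, -53.70) on GR. Then |ZG| = |G − Z| = 57.30.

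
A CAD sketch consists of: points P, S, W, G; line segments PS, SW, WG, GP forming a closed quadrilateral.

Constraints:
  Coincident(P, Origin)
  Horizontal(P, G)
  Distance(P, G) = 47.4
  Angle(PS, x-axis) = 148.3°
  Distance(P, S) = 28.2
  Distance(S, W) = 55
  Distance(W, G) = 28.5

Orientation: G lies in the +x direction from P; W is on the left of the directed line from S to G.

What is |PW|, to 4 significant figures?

38.06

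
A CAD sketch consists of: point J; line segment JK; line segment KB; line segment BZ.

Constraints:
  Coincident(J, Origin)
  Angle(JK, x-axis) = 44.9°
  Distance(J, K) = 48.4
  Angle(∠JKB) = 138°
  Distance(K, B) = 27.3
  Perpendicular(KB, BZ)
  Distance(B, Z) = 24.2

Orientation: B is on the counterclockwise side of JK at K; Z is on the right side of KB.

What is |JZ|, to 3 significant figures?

84.9

J is at the origin; JK runs at 44.9° with length 48.4, so K = 48.4·(cos 44.9°, sin 44.9°) = (34.3, 34.2). ∠JKB = 138.0°, so KB runs at 44.9° + (180° − 138.0°) = 86.9° from the x-axis; with |KB| = 27.3, B = K + 27.3·(cos 86.9°, sin 86.9°) = (35.8, 61.4). KB ⟂ BZ; with |BZ| = 24.2 on the right of KB, Z = B + 24.2·(0.999, -0.0541) = (59.9, 60.1). Then |JZ| = |Z − J| = 84.9.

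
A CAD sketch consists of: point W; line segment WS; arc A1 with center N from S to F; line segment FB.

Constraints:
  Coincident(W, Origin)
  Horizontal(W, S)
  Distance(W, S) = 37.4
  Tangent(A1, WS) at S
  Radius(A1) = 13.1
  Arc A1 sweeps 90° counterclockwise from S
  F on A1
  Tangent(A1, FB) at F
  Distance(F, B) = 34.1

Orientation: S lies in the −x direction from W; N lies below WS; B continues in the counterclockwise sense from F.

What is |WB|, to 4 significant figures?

69.12

W is at the origin; WS is horizontal with |WS| = 37.4 and S on the −x side, so S = (-37.40, 0.000). Since A1 is tangent to WS there, NS ⟂ WS, so N = S + (0, -13.1) = (-37.40, -13.10). On A1, S sits at bearing 90° from N; a 90° counterclockwise sweep puts F at bearing 180°, so F = N + 13.1·(cos 180°, sin 180°) = (-50.50, -13.10). Since A1 is tangent to FB there, NF ⟂ FB, so FB runs along (−sin 180°, cos 180°); with |FB| = 34.1, B = (-50.50, -47.20). Then |WB| = |B − W| = 69.12.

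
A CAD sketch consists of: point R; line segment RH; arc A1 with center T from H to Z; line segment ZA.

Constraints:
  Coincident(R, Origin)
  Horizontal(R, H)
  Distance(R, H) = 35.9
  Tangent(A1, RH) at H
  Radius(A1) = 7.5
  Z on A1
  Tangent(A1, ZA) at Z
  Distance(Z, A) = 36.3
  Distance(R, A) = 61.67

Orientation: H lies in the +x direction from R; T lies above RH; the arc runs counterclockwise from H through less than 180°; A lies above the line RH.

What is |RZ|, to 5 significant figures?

44.043

R is at the origin; RH is horizontal with |RH| = 35.9 and H on the +x side, so H = (35.900, 0.0000). The tangent condition forces TH to be normal to RH, so T = H + (0, 7.5) = (35.900, 7.5000). Since TZ ⟂ ZA (tangency), |TA| = √(7.5² + 36.3²) = 37.067 regardless of where Z sits on A1. So A lies on both circle(R, 61.67) and circle(T, 37.067); the above-RH intersection is A = (43.417, 43.796). Z is the foot of the tangent from A: Z = (43.400, 7.4964).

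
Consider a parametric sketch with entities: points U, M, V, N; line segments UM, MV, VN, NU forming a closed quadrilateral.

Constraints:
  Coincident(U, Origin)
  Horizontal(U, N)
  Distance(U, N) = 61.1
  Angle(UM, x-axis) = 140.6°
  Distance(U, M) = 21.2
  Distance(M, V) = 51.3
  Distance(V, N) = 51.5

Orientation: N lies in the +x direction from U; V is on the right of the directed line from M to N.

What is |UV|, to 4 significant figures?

30.71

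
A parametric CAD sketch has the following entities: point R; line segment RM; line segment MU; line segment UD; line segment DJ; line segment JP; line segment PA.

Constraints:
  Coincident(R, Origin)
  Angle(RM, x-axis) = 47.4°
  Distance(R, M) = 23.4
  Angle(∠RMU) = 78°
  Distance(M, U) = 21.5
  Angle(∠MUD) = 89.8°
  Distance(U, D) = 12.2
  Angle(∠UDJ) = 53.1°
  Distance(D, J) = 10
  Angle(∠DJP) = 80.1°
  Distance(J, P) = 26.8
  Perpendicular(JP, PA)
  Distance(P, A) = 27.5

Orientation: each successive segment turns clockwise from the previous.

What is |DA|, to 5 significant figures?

30.668

∠DJP = 80.1° gives JP at -11.600° from the x-axis; with |JP| = 26.8, P = (44.874, -2.7263). JP is perpendicular to PA, so PA runs at -101.60°; with |PA| = 27.5, A = (39.344, -29.665). Then |DA| = |A − D| = 30.668.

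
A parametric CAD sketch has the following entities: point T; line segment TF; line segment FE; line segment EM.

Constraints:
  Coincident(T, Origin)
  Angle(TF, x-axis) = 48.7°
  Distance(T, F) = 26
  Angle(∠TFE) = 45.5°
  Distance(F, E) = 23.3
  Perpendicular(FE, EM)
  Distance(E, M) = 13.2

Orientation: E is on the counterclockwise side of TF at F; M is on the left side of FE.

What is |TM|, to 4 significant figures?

7.371

T is at the origin; TF runs at 48.7° with length 26.0, so F = 26.0·(cos 48.7°, sin 48.7°) = (17.16, 19.53). ∠TFE = 45.5°, so FE runs at 48.7° + (180° − 45.5°) = 183.2° from the x-axis; with |FE| = 23.3, E = F + 23.3·(cos 183.2°, sin 183.2°) = (-6.104, 18.23). FE is perpendicular to EM; with |EM| = 13.2 on the left of FE, M = E + 13.2·(0.05582, -0.9984) = (-5.367, 5.053). Then |TM| = |M − T| = 7.371.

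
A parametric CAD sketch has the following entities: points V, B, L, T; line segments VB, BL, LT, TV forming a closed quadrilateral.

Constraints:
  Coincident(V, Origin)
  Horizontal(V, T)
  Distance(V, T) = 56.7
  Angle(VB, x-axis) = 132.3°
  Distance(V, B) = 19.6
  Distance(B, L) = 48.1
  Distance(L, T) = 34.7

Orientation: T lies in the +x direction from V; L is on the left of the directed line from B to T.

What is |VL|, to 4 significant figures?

42.35

Checks: |BL| = 48.10 ✓; |LT| = 34.70 ✓.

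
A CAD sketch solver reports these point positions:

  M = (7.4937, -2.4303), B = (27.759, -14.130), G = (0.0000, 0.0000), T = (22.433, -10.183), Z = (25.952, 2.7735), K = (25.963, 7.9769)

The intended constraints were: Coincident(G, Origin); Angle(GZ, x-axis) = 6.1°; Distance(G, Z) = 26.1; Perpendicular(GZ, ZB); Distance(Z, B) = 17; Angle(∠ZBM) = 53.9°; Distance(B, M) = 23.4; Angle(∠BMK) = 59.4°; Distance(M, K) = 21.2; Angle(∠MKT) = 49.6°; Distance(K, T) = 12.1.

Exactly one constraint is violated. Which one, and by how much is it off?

Distance(K, T) = 12.1 — off by 6.40.

G = (0.00, 0.00) ✓; GZ at 6.100° ✓; |GZ| = 26.10 ✓; ∠(GZ, ZB) = 90.00° ✓; |ZB| = 17.00 ✓; ∠ZBM = 53.90° ✓; |BM| = 23.40 ✓; ∠BMK = 59.40° ✓; |MK| = 21.20 ✓; ∠MKT = 49.60° ✓; |KT| = 18.50 ✗.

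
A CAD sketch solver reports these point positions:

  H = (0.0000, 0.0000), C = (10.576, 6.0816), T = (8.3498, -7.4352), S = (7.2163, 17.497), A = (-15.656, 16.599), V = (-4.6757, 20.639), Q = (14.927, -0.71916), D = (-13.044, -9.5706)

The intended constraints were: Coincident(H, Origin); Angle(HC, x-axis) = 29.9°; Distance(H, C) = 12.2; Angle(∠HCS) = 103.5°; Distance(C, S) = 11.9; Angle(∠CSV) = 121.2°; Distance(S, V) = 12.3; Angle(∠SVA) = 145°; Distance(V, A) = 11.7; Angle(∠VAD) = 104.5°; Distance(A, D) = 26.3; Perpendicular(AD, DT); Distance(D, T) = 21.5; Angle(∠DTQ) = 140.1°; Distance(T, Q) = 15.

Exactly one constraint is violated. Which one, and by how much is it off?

Distance(T, Q) = 15 — off by 5.60.

H = (0.00, 0.00) ✓; HC at 29.90° ✓; |HC| = 12.20 ✓; ∠HCS = 103.5° ✓; |CS| = 11.90 ✓; ∠CSV = 121.2° ✓; |SV| = 12.30 ✓; ∠SVA = 145.0° ✓; |VA| = 11.70 ✓; ∠VAD = 104.5° ✓; |AD| = 26.30 ✓; ∠(AD, DT) = 90.00° ✓; |DT| = 21.50 ✓; ∠DTQ = 140.1° ✓; |TQ| = 9.400 ✗.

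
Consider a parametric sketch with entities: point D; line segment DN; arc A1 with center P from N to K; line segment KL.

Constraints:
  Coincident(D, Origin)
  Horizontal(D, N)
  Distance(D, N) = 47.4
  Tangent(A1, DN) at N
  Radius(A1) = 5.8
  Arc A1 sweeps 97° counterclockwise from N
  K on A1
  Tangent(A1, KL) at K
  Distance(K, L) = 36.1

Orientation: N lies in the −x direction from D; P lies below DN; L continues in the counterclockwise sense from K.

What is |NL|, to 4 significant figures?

42.36

On A1, N sits at bearing 90° from P; a 97° counterclockwise sweep puts K at bearing 187°, so K = P + 5.8·(cos 187°, sin 187°) = (-53.16, -6.507). The tangent condition forces PK to be normal to KL, so KL runs along (−sin 187°, cos 187°); with |KL| = 36.1, L = (-48.76, -42.34). Then |NL| = |L − N| = 42.36.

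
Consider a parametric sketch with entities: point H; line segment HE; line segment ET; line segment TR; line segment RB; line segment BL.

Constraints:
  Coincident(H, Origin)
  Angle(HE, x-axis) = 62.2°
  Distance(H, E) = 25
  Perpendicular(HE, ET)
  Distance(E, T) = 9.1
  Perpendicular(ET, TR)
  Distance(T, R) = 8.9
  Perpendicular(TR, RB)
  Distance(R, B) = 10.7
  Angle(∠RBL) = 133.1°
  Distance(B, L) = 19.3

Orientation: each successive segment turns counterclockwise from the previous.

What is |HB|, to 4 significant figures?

16.18

H is at the origin; HE runs at 62.2° with length 25.0, so E = (11.66, 22.11). The perpendicularity gives ET at right angles to HE, so ET runs at 152.2°; with |ET| = 9.1, T = (3.610, 26.36). ET ⟂ TR, so TR runs at -117.8°; with |TR| = 8.9, R = (-0.5409, 18.49). TR is perpendicular to RB, so RB runs at -27.80°; with |RB| = 10.7, B = (8.924, 13.50). Then |HB| = |B − H| = 16.18.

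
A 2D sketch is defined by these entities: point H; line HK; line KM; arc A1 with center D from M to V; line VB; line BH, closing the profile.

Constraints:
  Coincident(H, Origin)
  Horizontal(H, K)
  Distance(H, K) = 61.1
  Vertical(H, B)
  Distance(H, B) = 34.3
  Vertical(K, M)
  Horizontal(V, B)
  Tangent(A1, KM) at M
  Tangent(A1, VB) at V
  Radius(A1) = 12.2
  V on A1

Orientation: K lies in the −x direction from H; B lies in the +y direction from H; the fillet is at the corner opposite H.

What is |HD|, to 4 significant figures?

53.66

H is at the origin; H and K share the same y with |HK| = 61.1 and K on the −x side, so K = (-61.10, 0.000). HB is vertical with |HB| = 34.3 and B on the +y side, so B = (0.000, 34.30). The virtual corner opposite H is at (-61.10, 34.30). The tangent condition forces DM to be normal to KM and since A1 is tangent to VB there, DV ⟂ VB, with radius 12.2, so the center D sits 12.2 in from both sides at D = (-48.90, 22.10). Then |HD| = |D − H| = 53.66.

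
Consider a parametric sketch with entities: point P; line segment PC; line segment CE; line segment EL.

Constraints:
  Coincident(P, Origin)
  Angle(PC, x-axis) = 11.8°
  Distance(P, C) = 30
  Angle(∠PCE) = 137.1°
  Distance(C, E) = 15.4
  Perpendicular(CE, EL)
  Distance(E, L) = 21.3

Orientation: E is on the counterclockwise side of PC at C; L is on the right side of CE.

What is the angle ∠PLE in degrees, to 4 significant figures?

41.86°

P is at the origin; PC runs at 11.8° with length 30.0, so C = 30.0·(cos 11.8°, sin 11.8°) = (29.37, 6.135). ∠PCE = 137.1°, so CE runs at 11.8° + (180° − 137.1°) = 54.70° from the x-axis; with |CE| = 15.4, E = C + 15.4·(cos 54.70°, sin 54.70°) = (38.27, 18.70). The perpendicularity gives EL at right angles to CE; with |EL| = 21.3 on the right of CE, L = E + 21.3·(0.8161, -0.5779) = (55.65, 6.395). Then cos ∠PLE = LP·LE / (|LP||LE|), giving 41.86°.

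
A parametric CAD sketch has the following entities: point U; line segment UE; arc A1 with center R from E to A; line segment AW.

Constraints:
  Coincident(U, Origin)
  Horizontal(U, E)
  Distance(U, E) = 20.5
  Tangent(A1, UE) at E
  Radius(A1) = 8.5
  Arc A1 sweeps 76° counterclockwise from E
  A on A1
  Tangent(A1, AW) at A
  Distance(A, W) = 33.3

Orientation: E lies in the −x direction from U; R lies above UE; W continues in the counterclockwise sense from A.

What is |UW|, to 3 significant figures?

39.0

U is at the origin; U and E share the same y with |UE| = 20.5 and E on the −x side, so E = (-20.5, 0.00). Tangency of A1 to UE means the radius RE is perpendicular to UE, so R = E + (0, 8.5) = (-20.5, 8.50). On A1, E sits at bearing -90° from R; a 76° counterclockwise sweep puts A at bearing -14°, so A = R + 8.5·(cos -14°, sin -14°) = (-12.3, 6.44). Since A1 is tangent to AW there, RA ⟂ AW, so AW runs along (−sin -14°, cos -14°); with |AW| = 33.3, W = (-4.20, 38.8). Then |UW| = |W − U| = 39.0.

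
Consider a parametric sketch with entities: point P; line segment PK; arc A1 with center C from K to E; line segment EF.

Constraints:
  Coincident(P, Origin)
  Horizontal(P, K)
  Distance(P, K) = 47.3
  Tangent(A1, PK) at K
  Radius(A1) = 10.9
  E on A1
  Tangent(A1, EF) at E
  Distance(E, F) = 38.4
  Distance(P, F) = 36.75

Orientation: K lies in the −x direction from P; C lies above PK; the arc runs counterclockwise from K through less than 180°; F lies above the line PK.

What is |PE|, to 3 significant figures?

39.1

Checks: |CE| = 10.90 ✓; ∠(CE, EF) = 90.00° ✓; |EF| = 38.40 ✓; |PF| = 36.75 ✓.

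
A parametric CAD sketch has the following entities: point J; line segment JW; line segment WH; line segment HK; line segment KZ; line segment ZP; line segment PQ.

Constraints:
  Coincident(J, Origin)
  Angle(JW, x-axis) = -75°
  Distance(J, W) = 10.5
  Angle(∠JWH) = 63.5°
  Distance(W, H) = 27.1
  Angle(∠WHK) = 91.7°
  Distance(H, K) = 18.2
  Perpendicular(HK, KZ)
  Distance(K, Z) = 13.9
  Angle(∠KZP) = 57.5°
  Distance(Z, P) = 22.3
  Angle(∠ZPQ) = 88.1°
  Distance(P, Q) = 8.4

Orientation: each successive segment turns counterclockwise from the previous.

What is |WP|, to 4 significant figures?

25.17

The perpendicularity gives KZ at right angles to HK, so KZ runs at -140.2°; with |KZ| = 13.9, Z = (0.6852, 12.90). ∠KZP = 57.5° gives ZP at -17.70° from the x-axis; with |ZP| = 22.3, P = (21.93, 6.120). Then |WP| = |P − W| = 25.17.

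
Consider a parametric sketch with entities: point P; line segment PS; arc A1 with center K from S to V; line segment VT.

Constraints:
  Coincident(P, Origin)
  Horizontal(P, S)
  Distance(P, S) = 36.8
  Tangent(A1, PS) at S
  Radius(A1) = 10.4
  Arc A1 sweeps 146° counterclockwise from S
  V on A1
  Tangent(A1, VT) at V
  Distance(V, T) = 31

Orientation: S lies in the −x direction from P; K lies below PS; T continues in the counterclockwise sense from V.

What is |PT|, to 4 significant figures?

40.10

On A1, S sits at bearing 90° from K; a 146° counterclockwise sweep puts V at bearing 236°, so V = K + 10.4·(cos 236°, sin 236°) = (-42.62, -19.02). The tangent condition forces KV to be normal to VT, so VT runs along (−sin 236°, cos 236°); with |VT| = 31.0, T = (-16.92, -36.36). Then |PT| = |T − P| = 40.10.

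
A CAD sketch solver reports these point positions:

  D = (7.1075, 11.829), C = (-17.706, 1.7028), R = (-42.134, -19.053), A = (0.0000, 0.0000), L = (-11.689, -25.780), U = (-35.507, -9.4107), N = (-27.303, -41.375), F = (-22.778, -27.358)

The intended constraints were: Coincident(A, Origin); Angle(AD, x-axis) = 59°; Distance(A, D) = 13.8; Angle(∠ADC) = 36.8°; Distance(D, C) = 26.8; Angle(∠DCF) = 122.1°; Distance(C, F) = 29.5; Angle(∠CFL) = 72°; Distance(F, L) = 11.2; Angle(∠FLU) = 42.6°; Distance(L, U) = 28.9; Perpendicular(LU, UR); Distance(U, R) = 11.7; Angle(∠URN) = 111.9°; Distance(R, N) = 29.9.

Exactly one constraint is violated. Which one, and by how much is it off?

Distance(R, N) = 29.9 — off by 3.10.

A = (0.00, 0.00) ✓; AD at 59.00° ✓; |AD| = 13.80 ✓; ∠ADC = 36.80° ✓; |DC| = 26.80 ✓; ∠DCF = 122.1° ✓; |CF| = 29.50 ✓; ∠CFL = 72.00° ✓; |FL| = 11.20 ✓; ∠FLU = 42.60° ✓; |LU| = 28.90 ✓; ∠(LU, UR) = 90.00° ✓; |UR| = 11.70 ✓; ∠URN = 111.9° ✓; |RN| = 26.80 ✗.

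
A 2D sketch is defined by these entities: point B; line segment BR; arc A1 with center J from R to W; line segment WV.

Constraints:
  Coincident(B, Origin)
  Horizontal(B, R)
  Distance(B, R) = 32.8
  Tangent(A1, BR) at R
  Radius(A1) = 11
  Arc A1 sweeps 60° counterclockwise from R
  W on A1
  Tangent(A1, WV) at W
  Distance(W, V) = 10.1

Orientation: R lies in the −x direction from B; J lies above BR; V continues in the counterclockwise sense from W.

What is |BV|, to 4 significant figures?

23.13

B is at the origin; BR is horizontal with |BR| = 32.8 and R on the −x side, so R = (-32.80, 0.000). The tangent condition forces JR to be normal to BR, so J = R + (0, 11) = (-32.80, 11.00). On A1, R sits at bearing -90° from J; a 60° counterclockwise sweep puts W at bearing -30°, so W = J + 11.0·(cos -30°, sin -30°) = (-23.27, 5.500). A1 meets WV tangentially, so JW is at right angles to WV, so WV runs along (−sin -30°, cos -30°); with |WV| = 10.1, V = (-18.22, 14.25). Then |BV| = |V − B| = 23.13.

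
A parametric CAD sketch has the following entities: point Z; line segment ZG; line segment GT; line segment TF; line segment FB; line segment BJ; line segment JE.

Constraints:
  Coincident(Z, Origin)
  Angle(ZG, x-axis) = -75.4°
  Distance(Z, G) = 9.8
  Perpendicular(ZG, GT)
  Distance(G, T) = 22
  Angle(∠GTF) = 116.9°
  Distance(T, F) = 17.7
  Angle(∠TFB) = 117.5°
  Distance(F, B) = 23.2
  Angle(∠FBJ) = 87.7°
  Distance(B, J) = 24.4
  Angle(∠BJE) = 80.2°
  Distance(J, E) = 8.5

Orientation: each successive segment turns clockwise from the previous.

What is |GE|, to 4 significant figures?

14.38

Z is at the origin; ZG runs at -75.4° with length 9.8, so G = (2.470, -9.484). ZG ⟂ GT, so GT runs at -165.4°; with |GT| = 22.0, T = (-18.82, -15.03). ∠GTF = 116.9° gives TF at 131.5° from the x-axis; with |TF| = 17.7, F = (-30.55, -1.773). ∠TFB = 117.5° gives FB at 69.00° from the x-axis; with |FB| = 23.2, B = (-22.23, 19.89). ∠FBJ = 87.7° gives BJ at -23.30° from the x-axis; with |BJ| = 24.4, J = (0.1765, 10.24). ∠BJE = 80.2° gives JE at -123.1° from the x-axis; with |JE| = 8.5, E = (-4.465, 3.115). Then |GE| = |E − G| = 14.38.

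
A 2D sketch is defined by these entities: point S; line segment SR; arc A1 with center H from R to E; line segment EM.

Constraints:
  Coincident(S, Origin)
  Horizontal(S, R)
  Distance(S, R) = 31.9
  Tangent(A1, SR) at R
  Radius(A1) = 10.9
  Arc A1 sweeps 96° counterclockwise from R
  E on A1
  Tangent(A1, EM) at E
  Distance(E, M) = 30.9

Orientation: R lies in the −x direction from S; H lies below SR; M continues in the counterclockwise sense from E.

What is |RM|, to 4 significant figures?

43.44

On A1, R sits at bearing 90° from H; a 96° counterclockwise sweep puts E at bearing 186°, so E = H + 10.9·(cos 186°, sin 186°) = (-42.74, -12.04). The tangent condition forces HE to be normal to EM, so EM runs along (−sin 186°, cos 186°); with |EM| = 30.9, M = (-39.51, -42.77). Then |RM| = |M − R| = 43.44.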